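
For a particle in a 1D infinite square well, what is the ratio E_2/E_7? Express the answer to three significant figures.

E_n ∝ n², so E_2/E_7 = 2²/7² = 4/49 = 0.0816.

0.0816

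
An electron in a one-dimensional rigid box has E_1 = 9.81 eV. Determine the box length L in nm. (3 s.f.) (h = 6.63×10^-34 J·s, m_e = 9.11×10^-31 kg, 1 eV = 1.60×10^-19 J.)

From E_n = n²h²/(8m_eL²), L = n·h/√(8m_eE_n).
E_1 = 9.81 eV = 1.570×10^-18 J, so L = 1·6.63×10^-34/√(8·9.11×10^-31·1.570×10^-18) = 1.96×10^-10 m = 0.196 nm.

L = 0.196 nm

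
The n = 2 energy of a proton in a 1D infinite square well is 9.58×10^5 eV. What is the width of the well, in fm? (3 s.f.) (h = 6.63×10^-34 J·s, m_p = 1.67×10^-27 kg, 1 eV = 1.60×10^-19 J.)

L = 29.3 fm

From E_n = n²h²/(8m_pL²), L = n·h/√(8m_pE_n).
E_2 = 9.58×10^5 eV = 1.533×10^-13 J, so L = 2·6.63×10^-34/√(8·1.67×10^-27·1.533×10^-13) = 2.93×10^-14 m = 29.3 fm.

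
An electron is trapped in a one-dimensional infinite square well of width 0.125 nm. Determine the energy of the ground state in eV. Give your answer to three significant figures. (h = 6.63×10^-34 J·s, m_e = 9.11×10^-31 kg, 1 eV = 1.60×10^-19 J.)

For an infinite well E_n = n²h²/(8m_eL²), so E_1 = h²/(8m_eL²) = (6.63×10^-34)²/(8·9.11×10^-31·(1.25×10^-10 m)²) = 3.860×10^-18 J.
Converting, E_1 = 3.860×10^-18 J / (1.60×10^-19 J/eV) = 24.1 eV.

E_1 = 24.1 eV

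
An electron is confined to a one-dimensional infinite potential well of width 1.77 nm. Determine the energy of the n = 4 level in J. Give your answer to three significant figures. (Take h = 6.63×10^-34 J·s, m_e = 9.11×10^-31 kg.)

For an infinite well E_n = n²h²/(8m_eL²), so E_1 = h²/(8m_eL²) = (6.63×10^-34)²/(8·9.11×10^-31·(1.77×10^-9 m)²) = 1.925×10^-20 J.
Then E_4 = 4²·E_1 = 16·1.925×10^-20 J = 3.08×10^-19 J.

E_4 = 3.08×10^-19 J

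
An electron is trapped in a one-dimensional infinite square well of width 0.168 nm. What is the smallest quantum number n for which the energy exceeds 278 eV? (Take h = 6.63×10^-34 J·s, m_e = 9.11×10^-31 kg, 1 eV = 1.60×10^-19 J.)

E_1 = h²/(8m_eL²) = 2.137×10^-18 J = 13.36 eV.
Need n² > 278/13.36 = 20.81, i.e. n > 4.562.
The smallest integer satisfying this is n = 5.

n = 5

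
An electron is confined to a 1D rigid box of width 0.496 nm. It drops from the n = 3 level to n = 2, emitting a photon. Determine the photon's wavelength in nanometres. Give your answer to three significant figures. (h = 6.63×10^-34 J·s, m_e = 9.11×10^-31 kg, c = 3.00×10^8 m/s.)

λ = 162 nm

E_1 = h²/(8m_eL²) = 2.452×10^-19 J, so ΔE = (3² − 2²)E_1 = 1.226×10^-18 J.
λ = hc/ΔE = (6.63×10^-34·3.00×10^8)/1.226×10^-18 = 1.62×10^-7 m = 162 nm.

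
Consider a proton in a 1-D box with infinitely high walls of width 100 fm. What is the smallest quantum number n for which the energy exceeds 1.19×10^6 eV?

E_1 = h²/(8m_pL²) = 3.280×10^-15 J = 2.047×10^4 eV.
Need n² > 1.19×10^6/2.047×10^4 = 58.13, i.e. n > 7.624.
The smallest integer satisfying this is n = 8.

n = 8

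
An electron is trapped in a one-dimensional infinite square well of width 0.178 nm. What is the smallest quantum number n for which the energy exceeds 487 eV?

E_1 = h²/(8m_eL²) = 1.902×10^-18 J = 11.87 eV.
Need n² > 487/11.87 = 41.03, i.e. n > 6.405.
The smallest integer satisfying this is n = 7.

n = 7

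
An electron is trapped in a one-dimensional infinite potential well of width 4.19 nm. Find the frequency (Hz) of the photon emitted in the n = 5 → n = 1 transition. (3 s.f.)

E_1 = h²/(8m_eL²) = 3.432×10^-21 J and ΔE = (5² − 1²)E_1 = 8.237×10^-20 J.
f = ΔE/h = 8.237×10^-20/6.626×10^-34 = 1.24×10^14 Hz.

f = 1.24×10^14 Hz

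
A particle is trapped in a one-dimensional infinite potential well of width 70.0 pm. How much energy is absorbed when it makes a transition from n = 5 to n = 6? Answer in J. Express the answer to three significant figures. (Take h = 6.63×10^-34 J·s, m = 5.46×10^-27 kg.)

|ΔE| = 2.26×10^-20 J

E_1 = h²/(8mL²) = 2.054×10^-21 J.
|ΔE| = |5² − 6²|·E_1 = 11·2.054×10^-21 J = 2.26×10^-20 J.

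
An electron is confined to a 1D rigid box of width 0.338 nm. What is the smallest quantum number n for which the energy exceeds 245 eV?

n = 9

E_1 = h²/(8m_eL²) = 5.274×10^-19 J = 3.292 eV.
Need n² > 245/3.292 = 74.42, i.e. n > 8.627.
The smallest integer satisfying this is n = 9.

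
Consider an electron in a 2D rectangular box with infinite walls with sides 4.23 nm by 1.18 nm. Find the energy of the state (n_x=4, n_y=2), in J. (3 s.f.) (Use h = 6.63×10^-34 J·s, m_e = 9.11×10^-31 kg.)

E = 2.27×10^-19 J

For a 2D rectangular well E = (h²/8m_e)·Σ n_i²/L_i² = (6.63×10^-34)²/(8·9.11×10^-31) · [4²/(4.23 nm)² + 2²/(1.18 nm)²].
Evaluating gives E = 2.27×10^-19 J.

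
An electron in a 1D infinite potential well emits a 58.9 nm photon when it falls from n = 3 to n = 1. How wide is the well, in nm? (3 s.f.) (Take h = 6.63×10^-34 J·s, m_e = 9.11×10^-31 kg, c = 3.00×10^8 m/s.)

L = 0.378 nm

The photon carries ΔE = hc/λ = 6.63×10^-34·3.00×10^8/5.89×10^-8 m = 3.377×10^-18 J.
Since ΔE = (3² − 1²)E_1, E_1 = 4.221×10^-19 J, and L = h/√(8m_eE_1) = 3.78×10^-10 m = 0.378 nm.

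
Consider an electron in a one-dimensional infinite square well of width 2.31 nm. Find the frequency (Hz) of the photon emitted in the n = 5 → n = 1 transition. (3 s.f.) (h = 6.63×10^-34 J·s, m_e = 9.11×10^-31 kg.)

E_1 = h²/(8m_eL²) = 1.130×10^-20 J and ΔE = (5² − 1²)E_1 = 2.712×10^-19 J.
f = ΔE/h = 2.712×10^-19/6.63×10^-34 = 4.09×10^14 Hz.

f = 4.09×10^14 Hz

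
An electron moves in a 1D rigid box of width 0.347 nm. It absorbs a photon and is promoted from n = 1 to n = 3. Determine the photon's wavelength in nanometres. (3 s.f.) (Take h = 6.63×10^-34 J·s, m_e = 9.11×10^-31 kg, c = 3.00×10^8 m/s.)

E_1 = h²/(8m_eL²) = 5.009×10^-19 J, so ΔE = (3² − 1²)E_1 = 4.007×10^-18 J.
λ = hc/ΔE = (6.63×10^-34·3.00×10^8)/4.007×10^-18 = 4.96×10^-8 m = 49.6 nm.

λ = 49.6 nm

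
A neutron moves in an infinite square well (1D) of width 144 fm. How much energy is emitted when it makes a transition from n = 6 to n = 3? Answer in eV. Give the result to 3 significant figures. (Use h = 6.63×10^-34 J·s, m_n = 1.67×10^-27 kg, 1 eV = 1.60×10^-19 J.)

E_1 = h²/(8m_nL²) = 1.587×10^-15 J.
|ΔE| = |6² − 3²|·E_1 = 27·1.587×10^-15 J = 4.285×10^-14 J = 2.68×10^5 eV.

|ΔE| = 2.68×10^5 eV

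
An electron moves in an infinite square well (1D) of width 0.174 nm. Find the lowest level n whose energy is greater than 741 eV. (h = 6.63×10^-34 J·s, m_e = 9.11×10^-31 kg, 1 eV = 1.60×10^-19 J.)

n = 8

E_1 = h²/(8m_eL²) = 1.992×10^-18 J = 12.45 eV.
Need n² > 741/12.45 = 59.52, i.e. n > 7.715.
The smallest integer satisfying this is n = 8.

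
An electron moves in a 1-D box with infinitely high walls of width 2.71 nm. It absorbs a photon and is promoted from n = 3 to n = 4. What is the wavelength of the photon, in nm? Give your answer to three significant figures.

E_1 = h²/(8m_eL²) = 8.204×10^-21 J, so ΔE = (4² − 3²)E_1 = 5.743×10^-20 J.
λ = hc/ΔE = (6.626×10^-34·2.998×10^8)/5.743×10^-20 = 3.46×10^-6 m = 3.46×10^3 nm.

λ = 3.46×10^3 nm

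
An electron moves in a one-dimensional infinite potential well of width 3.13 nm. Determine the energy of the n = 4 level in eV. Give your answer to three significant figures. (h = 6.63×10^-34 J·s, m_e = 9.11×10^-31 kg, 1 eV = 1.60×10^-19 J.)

For an infinite well E_n = n²h²/(8m_eL²), so E_1 = h²/(8m_eL²) = (6.63×10^-34)²/(8·9.11×10^-31·(3.13×10^-9 m)²) = 6.156×10^-21 J.
Then E_4 = 4²·E_1 = 16·6.156×10^-21 J = 9.850×10^-20 J.
Converting, E_4 = 9.850×10^-20 J / (1.60×10^-19 J/eV) = 0.616 eV.

E_4 = 0.616 eV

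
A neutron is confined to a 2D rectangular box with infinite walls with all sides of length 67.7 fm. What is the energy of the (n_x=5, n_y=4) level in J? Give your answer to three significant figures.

For a 2D rectangular well E = (h²/8m_n)·Σ n_i²/L_i² = (6.626×10^-34)²/(8·1.675×10^-27) · [5²/(67.7 fm)² + 4²/(67.7 fm)²].
Evaluating gives E = 2.93×10^-13 J.

E = 2.93×10^-13 J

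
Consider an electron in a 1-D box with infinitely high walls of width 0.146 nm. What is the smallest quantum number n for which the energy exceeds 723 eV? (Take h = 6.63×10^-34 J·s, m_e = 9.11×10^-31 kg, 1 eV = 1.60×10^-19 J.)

E_1 = h²/(8m_eL²) = 2.830×10^-18 J = 17.69 eV.
Need n² > 723/17.69 = 40.87, i.e. n > 6.393.
The smallest integer satisfying this is n = 7.

n = 7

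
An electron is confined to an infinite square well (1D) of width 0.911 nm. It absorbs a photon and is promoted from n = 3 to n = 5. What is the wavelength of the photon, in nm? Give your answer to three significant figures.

E_1 = h²/(8m_eL²) = 7.259×10^-20 J, so ΔE = (5² − 3²)E_1 = 1.161×10^-18 J.
λ = hc/ΔE = (6.626×10^-34·2.998×10^8)/1.161×10^-18 = 1.71×10^-7 m = 171 nm.

λ = 171 nm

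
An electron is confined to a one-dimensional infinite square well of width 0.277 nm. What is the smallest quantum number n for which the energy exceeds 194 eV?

n = 7

E_1 = h²/(8m_eL²) = 7.852×10^-19 J = 4.901 eV.
Need n² > 194/4.901 = 39.58, i.e. n > 6.291.
The smallest integer satisfying this is n = 7.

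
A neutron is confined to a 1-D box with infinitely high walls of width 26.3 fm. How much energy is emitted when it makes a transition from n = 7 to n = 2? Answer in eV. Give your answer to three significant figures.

E_1 = h²/(8m_nL²) = 4.737×10^-14 J.
|ΔE| = |7² − 2²|·E_1 = 45·4.737×10^-14 J = 2.132×10^-12 J = 1.33×10^7 eV.

|ΔE| = 1.33×10^7 eV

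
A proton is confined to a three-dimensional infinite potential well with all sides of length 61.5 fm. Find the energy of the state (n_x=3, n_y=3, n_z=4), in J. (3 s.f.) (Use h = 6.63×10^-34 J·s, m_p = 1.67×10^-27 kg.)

For a 3D rectangular well E = (h²/8m_p)·Σ n_i²/L_i² = (6.63×10^-34)²/(8·1.67×10^-27) · [3²/(61.5 fm)² + 3²/(61.5 fm)² + 4²/(61.5 fm)²].
Evaluating gives E = 2.96×10^-13 J.

E = 2.96×10^-13 J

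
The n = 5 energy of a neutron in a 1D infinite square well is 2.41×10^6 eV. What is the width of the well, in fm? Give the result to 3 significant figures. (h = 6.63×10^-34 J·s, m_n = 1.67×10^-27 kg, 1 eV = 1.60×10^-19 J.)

L = 46.2 fm

From E_n = n²h²/(8m_nL²), L = n·h/√(8m_nE_n).
E_5 = 2.41×10^6 eV = 3.856×10^-13 J, so L = 5·6.63×10^-34/√(8·1.67×10^-27·3.856×10^-13) = 4.62×10^-14 m = 46.2 fm.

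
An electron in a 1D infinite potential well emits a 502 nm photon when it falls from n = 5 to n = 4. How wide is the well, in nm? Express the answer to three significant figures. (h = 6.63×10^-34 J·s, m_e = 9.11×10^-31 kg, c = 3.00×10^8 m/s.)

The photon carries ΔE = hc/λ = 6.63×10^-34·3.00×10^8/5.02×10^-7 m = 3.962×10^-19 J.
Since ΔE = (5² − 4²)E_1, E_1 = 4.402×10^-20 J, and L = h/√(8m_eE_1) = 1.17×10^-9 m = 1.17 nm.

L = 1.17 nm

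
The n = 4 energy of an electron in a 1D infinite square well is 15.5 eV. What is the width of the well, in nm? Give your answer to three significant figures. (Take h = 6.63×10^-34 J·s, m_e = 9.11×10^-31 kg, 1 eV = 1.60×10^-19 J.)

L = 0.624 nm

From E_n = n²h²/(8m_eL²), L = n·h/√(8m_eE_n).
E_4 = 15.5 eV = 2.480×10^-18 J, so L = 4·6.63×10^-34/√(8·9.11×10^-31·2.480×10^-18) = 6.24×10^-10 m = 0.624 nm.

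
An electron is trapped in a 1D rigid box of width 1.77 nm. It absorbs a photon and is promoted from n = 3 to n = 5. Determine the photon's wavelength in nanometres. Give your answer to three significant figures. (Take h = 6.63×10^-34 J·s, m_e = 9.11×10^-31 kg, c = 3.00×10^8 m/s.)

λ = 646 nm

E_1 = h²/(8m_eL²) = 1.925×10^-20 J, so ΔE = (5² − 3²)E_1 = 3.080×10^-19 J.
λ = hc/ΔE = (6.63×10^-34·3.00×10^8)/3.080×10^-19 = 6.46×10^-7 m = 646 nm.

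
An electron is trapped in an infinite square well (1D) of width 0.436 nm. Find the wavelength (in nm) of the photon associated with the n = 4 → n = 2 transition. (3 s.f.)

λ = 52.2 nm

E_1 = h²/(8m_eL²) = 3.169×10^-19 J, so ΔE = (4² − 2²)E_1 = 3.803×10^-18 J.
λ = hc/ΔE = (6.626×10^-34·2.998×10^8)/3.803×10^-18 = 5.22×10^-8 m = 52.2 nm.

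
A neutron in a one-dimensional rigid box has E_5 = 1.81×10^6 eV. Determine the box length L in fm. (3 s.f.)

From E_n = n²h²/(8m_nL²), L = n·h/√(8m_nE_n).
E_5 = 1.81×10^6 eV = 2.900×10^-13 J, so L = 5·6.626×10^-34/√(8·1.675×10^-27·2.900×10^-13) = 5.31×10^-14 m = 53.1 fm.

L = 53.1 fm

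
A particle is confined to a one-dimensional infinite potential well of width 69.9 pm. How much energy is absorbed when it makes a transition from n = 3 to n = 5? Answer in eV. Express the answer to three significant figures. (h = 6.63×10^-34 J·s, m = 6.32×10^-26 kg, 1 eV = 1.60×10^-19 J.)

E_1 = h²/(8mL²) = 1.779×10^-22 J.
|ΔE| = |3² − 5²|·E_1 = 16·1.779×10^-22 J = 2.846×10^-21 J = 0.0178 eV.

|ΔE| = 0.0178 eV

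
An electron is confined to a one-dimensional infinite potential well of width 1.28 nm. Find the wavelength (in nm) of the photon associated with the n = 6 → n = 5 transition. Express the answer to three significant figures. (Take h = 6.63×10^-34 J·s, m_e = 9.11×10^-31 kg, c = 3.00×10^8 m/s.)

λ = 491 nm

E_1 = h²/(8m_eL²) = 3.681×10^-20 J, so ΔE = (6² − 5²)E_1 = 4.049×10^-19 J.
λ = hc/ΔE = (6.63×10^-34·3.00×10^8)/4.049×10^-19 = 4.91×10^-7 m = 491 nm.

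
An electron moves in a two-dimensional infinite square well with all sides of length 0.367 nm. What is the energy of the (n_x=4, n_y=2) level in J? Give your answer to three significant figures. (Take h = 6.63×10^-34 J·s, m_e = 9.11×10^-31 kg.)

For a 2D rectangular well E = (h²/8m_e)·Σ n_i²/L_i² = (6.63×10^-34)²/(8·9.11×10^-31) · [4²/(0.367 nm)² + 2²/(0.367 nm)²].
Evaluating gives E = 8.96×10^-18 J.

E = 8.96×10^-18 J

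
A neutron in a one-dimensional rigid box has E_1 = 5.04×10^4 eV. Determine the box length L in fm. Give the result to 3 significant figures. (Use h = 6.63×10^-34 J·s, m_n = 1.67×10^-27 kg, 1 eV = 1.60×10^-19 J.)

L = 63.9 fm

From E_n = n²h²/(8m_nL²), L = n·h/√(8m_nE_n).
E_1 = 5.04×10^4 eV = 8.064×10^-15 J, so L = 1·6.63×10^-34/√(8·1.67×10^-27·8.064×10^-15) = 6.39×10^-14 m = 63.9 fm.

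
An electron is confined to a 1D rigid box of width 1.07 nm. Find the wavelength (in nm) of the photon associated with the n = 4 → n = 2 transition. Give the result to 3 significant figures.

E_1 = h²/(8m_eL²) = 5.262×10^-20 J, so ΔE = (4² − 2²)E_1 = 6.314×10^-19 J.
λ = hc/ΔE = (6.626×10^-34·2.998×10^8)/6.314×10^-19 = 3.15×10^-7 m = 315 nm.

λ = 315 nm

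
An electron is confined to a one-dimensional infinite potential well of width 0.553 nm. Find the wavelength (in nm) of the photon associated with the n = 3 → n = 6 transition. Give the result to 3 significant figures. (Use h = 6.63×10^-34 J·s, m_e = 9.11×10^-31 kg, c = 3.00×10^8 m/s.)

E_1 = h²/(8m_eL²) = 1.972×10^-19 J, so ΔE = (6² − 3²)E_1 = 5.324×10^-18 J.
λ = hc/ΔE = (6.63×10^-34·3.00×10^8)/5.324×10^-18 = 3.74×10^-8 m = 37.4 nm.

λ = 37.4 nm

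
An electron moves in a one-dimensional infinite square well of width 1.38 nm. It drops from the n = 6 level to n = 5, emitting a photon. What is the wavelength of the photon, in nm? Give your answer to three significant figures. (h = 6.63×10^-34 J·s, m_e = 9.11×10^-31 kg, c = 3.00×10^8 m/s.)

E_1 = h²/(8m_eL²) = 3.167×10^-20 J, so ΔE = (6² − 5²)E_1 = 3.484×10^-19 J.
λ = hc/ΔE = (6.63×10^-34·3.00×10^8)/3.484×10^-19 = 5.71×10^-7 m = 571 nm.

λ = 571 nm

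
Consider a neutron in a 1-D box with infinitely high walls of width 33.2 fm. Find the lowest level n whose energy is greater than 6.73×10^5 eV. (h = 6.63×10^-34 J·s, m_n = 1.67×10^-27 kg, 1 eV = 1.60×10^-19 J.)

n = 2

E_1 = h²/(8m_nL²) = 2.985×10^-14 J = 1.866×10^5 eV.
Need n² > 6.73×10^5/1.866×10^5 = 3.607, i.e. n > 1.899.
The smallest integer satisfying this is n = 2.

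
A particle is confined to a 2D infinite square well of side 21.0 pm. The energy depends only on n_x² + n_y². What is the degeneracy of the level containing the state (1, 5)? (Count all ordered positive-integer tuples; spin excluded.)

The level has n_x² + n_y² = 26. The ordered positive-integer solutions are (1, 5), (5, 1).
That gives 2 states.

degeneracy = 2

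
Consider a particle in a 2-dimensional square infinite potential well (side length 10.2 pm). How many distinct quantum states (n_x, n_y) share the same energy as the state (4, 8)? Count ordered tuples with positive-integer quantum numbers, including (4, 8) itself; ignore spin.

degeneracy = 2

The level has n_x² + n_y² = 80. The ordered positive-integer solutions are (4, 8), (8, 4).
That gives 2 states.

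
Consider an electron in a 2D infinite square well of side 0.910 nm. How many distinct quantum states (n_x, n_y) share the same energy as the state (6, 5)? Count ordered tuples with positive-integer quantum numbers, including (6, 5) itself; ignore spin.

The level has n_x² + n_y² = 61. The ordered positive-integer solutions are (5, 6), (6, 5).
That gives 2 states.

degeneracy = 2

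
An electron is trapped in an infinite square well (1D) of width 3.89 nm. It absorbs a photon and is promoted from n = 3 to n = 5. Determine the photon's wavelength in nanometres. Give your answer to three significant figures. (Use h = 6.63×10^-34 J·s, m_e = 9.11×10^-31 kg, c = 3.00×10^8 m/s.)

E_1 = h²/(8m_eL²) = 3.986×10^-21 J, so ΔE = (5² − 3²)E_1 = 6.378×10^-20 J.
λ = hc/ΔE = (6.63×10^-34·3.00×10^8)/6.378×10^-20 = 3.12×10^-6 m = 3.12×10^3 nm.

λ = 3.12×10^3 nm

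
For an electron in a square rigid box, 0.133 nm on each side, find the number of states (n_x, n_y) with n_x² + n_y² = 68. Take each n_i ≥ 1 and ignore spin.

degeneracy = 2

The level has n_x² + n_y² = 68. The ordered positive-integer solutions are (2, 8), (8, 2).
That gives 2 states.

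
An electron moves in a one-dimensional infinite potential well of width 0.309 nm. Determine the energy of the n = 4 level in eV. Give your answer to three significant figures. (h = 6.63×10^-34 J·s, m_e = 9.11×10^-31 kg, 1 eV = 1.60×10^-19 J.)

E_4 = 63.2 eV

For an infinite well E_n = n²h²/(8m_eL²), so E_1 = h²/(8m_eL²) = (6.63×10^-34)²/(8·9.11×10^-31·(3.09×10^-10 m)²) = 6.317×10^-19 J.
Then E_4 = 4²·E_1 = 16·6.317×10^-19 J = 1.011×10^-17 J.
Converting, E_4 = 1.011×10^-17 J / (1.60×10^-19 J/eV) = 63.2 eV.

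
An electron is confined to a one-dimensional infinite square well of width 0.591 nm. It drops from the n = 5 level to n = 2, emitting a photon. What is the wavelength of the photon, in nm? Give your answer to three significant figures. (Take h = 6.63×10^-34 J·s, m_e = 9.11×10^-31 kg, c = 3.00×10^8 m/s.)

λ = 54.8 nm

E_1 = h²/(8m_eL²) = 1.727×10^-19 J, so ΔE = (5² − 2²)E_1 = 3.627×10^-18 J.
λ = hc/ΔE = (6.63×10^-34·3.00×10^8)/3.627×10^-18 = 5.48×10^-8 m = 54.8 nm.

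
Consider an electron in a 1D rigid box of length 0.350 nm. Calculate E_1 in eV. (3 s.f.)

For an infinite well E_n = n²h²/(8m_eL²), so E_1 = h²/(8m_eL²) = (6.626×10^-34)²/(8·9.109×10^-31·(3.50×10^-10 m)²) = 4.918×10^-19 J.
Converting, E_1 = 4.918×10^-19 J / (1.602×10^-19 J/eV) = 3.07 eV.

E_1 = 3.07 eV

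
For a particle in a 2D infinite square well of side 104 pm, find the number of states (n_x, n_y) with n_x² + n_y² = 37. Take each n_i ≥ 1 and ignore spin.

The level has n_x² + n_y² = 37. The ordered positive-integer solutions are (1, 6), (6, 1).
That gives 2 states.

degeneracy = 2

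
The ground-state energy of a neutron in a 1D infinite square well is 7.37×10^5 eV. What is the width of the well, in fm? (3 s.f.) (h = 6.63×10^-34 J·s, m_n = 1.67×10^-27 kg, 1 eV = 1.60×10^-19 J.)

From E_n = n²h²/(8m_nL²), L = n·h/√(8m_nE_n).
E_1 = 7.37×10^5 eV = 1.179×10^-13 J, so L = 1·6.63×10^-34/√(8·1.67×10^-27·1.179×10^-13) = 1.67×10^-14 m = 16.7 fm.

L = 16.7 fm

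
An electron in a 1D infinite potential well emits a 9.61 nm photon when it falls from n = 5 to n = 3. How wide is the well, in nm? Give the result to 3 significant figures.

The photon carries ΔE = hc/λ = 6.626×10^-34·2.998×10^8/9.61×10^-9 m = 2.067×10^-17 J.
Since ΔE = (5² − 3²)E_1, E_1 = 1.292×10^-18 J, and L = h/√(8m_eE_1) = 2.16×10^-10 m = 0.216 nm.

L = 0.216 nm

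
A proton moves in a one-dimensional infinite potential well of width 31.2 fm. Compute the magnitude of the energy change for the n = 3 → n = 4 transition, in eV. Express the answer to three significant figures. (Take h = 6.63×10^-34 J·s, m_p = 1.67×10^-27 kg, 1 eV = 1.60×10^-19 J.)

E_1 = h²/(8m_pL²) = 3.380×10^-14 J.
|ΔE| = |3² − 4²|·E_1 = 7·3.380×10^-14 J = 2.366×10^-13 J = 1.48×10^6 eV.

|ΔE| = 1.48×10^6 eV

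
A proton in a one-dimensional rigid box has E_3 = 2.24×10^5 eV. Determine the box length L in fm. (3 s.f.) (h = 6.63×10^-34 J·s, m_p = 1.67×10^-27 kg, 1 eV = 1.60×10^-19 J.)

From E_n = n²h²/(8m_pL²), L = n·h/√(8m_pE_n).
E_3 = 2.24×10^5 eV = 3.584×10^-14 J, so L = 3·6.63×10^-34/√(8·1.67×10^-27·3.584×10^-14) = 9.09×10^-14 m = 90.9 fm.

L = 90.9 fm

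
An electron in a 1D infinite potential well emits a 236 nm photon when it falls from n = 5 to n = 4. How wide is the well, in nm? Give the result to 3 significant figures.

L = 0.803 nm

The photon carries ΔE = hc/λ = 6.626×10^-34·2.998×10^8/2.36×10^-7 m = 8.417×10^-19 J.
Since ΔE = (5² − 4²)E_1, E_1 = 9.352×10^-20 J, and L = h/√(8m_eE_1) = 8.03×10^-10 m = 0.803 nm.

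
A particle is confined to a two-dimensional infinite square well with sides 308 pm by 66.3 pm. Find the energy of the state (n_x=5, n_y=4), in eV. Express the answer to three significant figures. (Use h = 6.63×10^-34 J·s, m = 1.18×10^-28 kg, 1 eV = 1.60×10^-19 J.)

For a 2D rectangular well E = (h²/8m)·Σ n_i²/L_i² = (6.63×10^-34)²/(8·1.18×10^-28) · [5²/(308 pm)² + 4²/(66.3 pm)²].
Evaluating gives E = 1.818×10^-18 J = 11.4 eV.

E = 11.4 eV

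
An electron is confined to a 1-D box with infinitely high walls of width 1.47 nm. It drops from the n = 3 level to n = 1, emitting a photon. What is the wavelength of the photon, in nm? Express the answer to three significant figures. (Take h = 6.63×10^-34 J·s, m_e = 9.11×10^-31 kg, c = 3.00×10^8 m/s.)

E_1 = h²/(8m_eL²) = 2.791×10^-20 J, so ΔE = (3² − 1²)E_1 = 2.233×10^-19 J.
λ = hc/ΔE = (6.63×10^-34·3.00×10^8)/2.233×10^-19 = 8.91×10^-7 m = 891 nm.

λ = 891 nm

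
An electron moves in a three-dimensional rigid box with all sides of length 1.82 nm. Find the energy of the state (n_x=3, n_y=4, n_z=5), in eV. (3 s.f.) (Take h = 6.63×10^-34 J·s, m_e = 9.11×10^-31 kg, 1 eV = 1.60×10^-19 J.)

For a 3D rectangular well E = (h²/8m_e)·Σ n_i²/L_i² = (6.63×10^-34)²/(8·9.11×10^-31) · [3²/(1.82 nm)² + 4²/(1.82 nm)² + 5²/(1.82 nm)²].
Evaluating gives E = 9.104×10^-19 J = 5.69 eV.

E = 5.69 eV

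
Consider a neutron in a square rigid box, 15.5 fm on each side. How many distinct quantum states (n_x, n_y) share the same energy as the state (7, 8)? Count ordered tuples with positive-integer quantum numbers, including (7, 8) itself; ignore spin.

The level has n_x² + n_y² = 113. The ordered positive-integer solutions are (7, 8), (8, 7).
That gives 2 states.

degeneracy = 2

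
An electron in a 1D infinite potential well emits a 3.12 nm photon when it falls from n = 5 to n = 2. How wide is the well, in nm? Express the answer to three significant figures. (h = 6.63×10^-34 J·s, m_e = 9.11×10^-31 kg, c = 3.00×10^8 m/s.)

L = 0.141 nm

The photon carries ΔE = hc/λ = 6.63×10^-34·3.00×10^8/3.12×10^-9 m = 6.375×10^-17 J.
Since ΔE = (5² − 2²)E_1, E_1 = 3.036×10^-18 J, and L = h/√(8m_eE_1) = 1.41×10^-10 m = 0.141 nm.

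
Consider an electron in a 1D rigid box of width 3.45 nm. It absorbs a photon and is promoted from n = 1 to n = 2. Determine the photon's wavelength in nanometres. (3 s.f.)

λ = 1.31×10^4 nm

E_1 = h²/(8m_eL²) = 5.062×10^-21 J, so ΔE = (2² − 1²)E_1 = 1.519×10^-20 J.
λ = hc/ΔE = (6.626×10^-34·2.998×10^8)/1.519×10^-20 = 1.31×10^-5 m = 1.31×10^4 nm.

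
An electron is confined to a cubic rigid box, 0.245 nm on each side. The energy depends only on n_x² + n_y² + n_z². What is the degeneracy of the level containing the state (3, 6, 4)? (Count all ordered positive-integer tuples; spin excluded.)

degeneracy = 6

The level has n_x² + n_y² + n_z² = 61. The ordered positive-integer solutions are (3, 4, 6), (3, 6, 4), (4, 3, 6), (4, 6, 3), (6, 3, 4), (6, 4, 3).
That gives 6 states.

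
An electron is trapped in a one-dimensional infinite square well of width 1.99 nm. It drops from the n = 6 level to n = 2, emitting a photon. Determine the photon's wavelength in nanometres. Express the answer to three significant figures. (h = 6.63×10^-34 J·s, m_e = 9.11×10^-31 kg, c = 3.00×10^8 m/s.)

λ = 408 nm

E_1 = h²/(8m_eL²) = 1.523×10^-20 J, so ΔE = (6² − 2²)E_1 = 4.874×10^-19 J.
λ = hc/ΔE = (6.63×10^-34·3.00×10^8)/4.874×10^-19 = 4.08×10^-7 m = 408 nm.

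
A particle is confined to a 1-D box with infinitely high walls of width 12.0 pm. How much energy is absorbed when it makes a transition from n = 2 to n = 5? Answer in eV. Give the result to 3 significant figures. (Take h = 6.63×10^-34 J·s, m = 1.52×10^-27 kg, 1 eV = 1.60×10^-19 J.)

|ΔE| = 32.9 eV

E_1 = h²/(8mL²) = 2.510×10^-19 J.
|ΔE| = |2² − 5²|·E_1 = 21·2.510×10^-19 J = 5.271×10^-18 J = 32.9 eV.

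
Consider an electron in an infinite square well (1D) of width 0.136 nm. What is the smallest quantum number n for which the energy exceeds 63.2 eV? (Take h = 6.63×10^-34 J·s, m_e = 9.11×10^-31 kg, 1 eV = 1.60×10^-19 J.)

n = 2

E_1 = h²/(8m_eL²) = 3.261×10^-18 J = 20.38 eV.
Need n² > 63.2/20.38 = 3.101, i.e. n > 1.761.
The smallest integer satisfying this is n = 2.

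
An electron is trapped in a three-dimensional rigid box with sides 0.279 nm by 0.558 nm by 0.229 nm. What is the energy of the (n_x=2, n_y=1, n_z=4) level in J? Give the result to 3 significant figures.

E = 2.17×10^-17 J

For a 3D rectangular well E = (h²/8m_e)·Σ n_i²/L_i² = (6.626×10^-34)²/(8·9.109×10^-31) · [2²/(0.279 nm)² + 1²/(0.558 nm)² + 4²/(0.229 nm)²].
Evaluating gives E = 2.17×10^-17 J.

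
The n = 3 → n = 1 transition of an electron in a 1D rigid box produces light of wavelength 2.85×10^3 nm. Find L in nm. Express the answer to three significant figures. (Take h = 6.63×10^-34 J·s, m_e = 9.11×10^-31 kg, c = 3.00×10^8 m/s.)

L = 2.63 nm

The photon carries ΔE = hc/λ = 6.63×10^-34·3.00×10^8/2.85×10^-6 m = 6.979×10^-20 J.
Since ΔE = (3² − 1²)E_1, E_1 = 8.724×10^-21 J, and L = h/√(8m_eE_1) = 2.63×10^-9 m = 2.63 nm.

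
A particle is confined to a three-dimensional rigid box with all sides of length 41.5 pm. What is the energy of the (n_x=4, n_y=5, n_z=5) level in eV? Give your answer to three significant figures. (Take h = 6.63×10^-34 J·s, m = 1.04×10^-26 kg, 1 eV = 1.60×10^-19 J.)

For a 3D rectangular well E = (h²/8m)·Σ n_i²/L_i² = (6.63×10^-34)²/(8·1.04×10^-26) · [4²/(41.5 pm)² + 5²/(41.5 pm)² + 5²/(41.5 pm)²].
Evaluating gives E = 2.025×10^-19 J = 1.27 eV.

E = 1.27 eV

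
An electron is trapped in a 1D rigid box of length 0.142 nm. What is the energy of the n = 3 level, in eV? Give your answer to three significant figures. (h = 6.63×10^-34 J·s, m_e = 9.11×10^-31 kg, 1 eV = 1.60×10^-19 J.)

E_3 = 168 eV

For an infinite well E_n = n²h²/(8m_eL²), so E_1 = h²/(8m_eL²) = (6.63×10^-34)²/(8·9.11×10^-31·(1.42×10^-10 m)²) = 2.991×10^-18 J.
Then E_3 = 3²·E_1 = 9·2.991×10^-18 J = 2.692×10^-17 J.
Converting, E_3 = 2.692×10^-17 J / (1.60×10^-19 J/eV) = 168 eV.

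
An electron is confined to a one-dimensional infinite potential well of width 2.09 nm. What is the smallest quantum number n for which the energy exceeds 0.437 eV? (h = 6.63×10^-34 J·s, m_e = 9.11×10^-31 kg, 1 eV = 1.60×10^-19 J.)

n = 3

E_1 = h²/(8m_eL²) = 1.381×10^-20 J = 0.08631 eV.
Need n² > 0.437/0.08631 = 5.063, i.e. n > 2.250.
The smallest integer satisfying this is n = 3.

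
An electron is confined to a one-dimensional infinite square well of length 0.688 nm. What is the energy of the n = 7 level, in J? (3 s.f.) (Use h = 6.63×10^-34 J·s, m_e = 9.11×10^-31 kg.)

For an infinite well E_n = n²h²/(8m_eL²), so E_1 = h²/(8m_eL²) = (6.63×10^-34)²/(8·9.11×10^-31·(6.88×10^-10 m)²) = 1.274×10^-19 J.
Then E_7 = 7²·E_1 = 49·1.274×10^-19 J = 6.24×10^-18 J.

E_7 = 6.24×10^-18 J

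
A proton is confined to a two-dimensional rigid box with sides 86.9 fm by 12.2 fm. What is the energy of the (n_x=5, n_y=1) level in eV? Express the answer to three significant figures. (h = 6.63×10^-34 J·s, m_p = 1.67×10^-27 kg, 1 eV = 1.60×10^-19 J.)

E = 2.06×10^6 eV

For a 2D rectangular well E = (h²/8m_p)·Σ n_i²/L_i² = (6.63×10^-34)²/(8·1.67×10^-27) · [5²/(86.9 fm)² + 1²/(12.2 fm)²].
Evaluating gives E = 3.300×10^-13 J = 2.06×10^6 eV.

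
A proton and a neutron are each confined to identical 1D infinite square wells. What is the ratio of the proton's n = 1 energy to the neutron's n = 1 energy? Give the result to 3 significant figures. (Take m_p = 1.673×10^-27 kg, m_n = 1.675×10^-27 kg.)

1.00

E_n ∝ 1/m at fixed n and L, so the ratio is m_n/m_p = 1.675×10^-27/1.673×10^-27 = 1.00.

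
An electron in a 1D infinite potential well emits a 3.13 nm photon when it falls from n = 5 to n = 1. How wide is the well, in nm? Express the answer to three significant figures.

The photon carries ΔE = hc/λ = 6.626×10^-34·2.998×10^8/3.13×10^-9 m = 6.347×10^-17 J.
Since ΔE = (5² − 1²)E_1, E_1 = 2.645×10^-18 J, and L = h/√(8m_eE_1) = 1.51×10^-10 m = 0.151 nm.

L = 0.151 nm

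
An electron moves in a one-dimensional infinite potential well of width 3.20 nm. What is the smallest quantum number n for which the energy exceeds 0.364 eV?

E_1 = h²/(8m_eL²) = 5.884×10^-21 J = 0.03673 eV.
Need n² > 0.364/0.03673 = 9.910, i.e. n > 3.148.
The smallest integer satisfying this is n = 4.

n = 4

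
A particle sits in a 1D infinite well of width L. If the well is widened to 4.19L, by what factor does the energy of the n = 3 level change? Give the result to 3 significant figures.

E_n ∝ 1/L², so the energy scales by 1/4.19² = 0.0570.

0.0570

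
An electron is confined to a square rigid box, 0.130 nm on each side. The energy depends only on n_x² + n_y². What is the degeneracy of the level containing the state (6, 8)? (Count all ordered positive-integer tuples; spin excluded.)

degeneracy = 2

The level has n_x² + n_y² = 100. The ordered positive-integer solutions are (6, 8), (8, 6).
That gives 2 states.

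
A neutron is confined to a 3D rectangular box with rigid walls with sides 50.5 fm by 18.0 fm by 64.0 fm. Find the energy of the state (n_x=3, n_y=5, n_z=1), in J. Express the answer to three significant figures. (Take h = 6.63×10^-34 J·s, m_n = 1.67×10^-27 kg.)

For a 3D rectangular well E = (h²/8m_n)·Σ n_i²/L_i² = (6.63×10^-34)²/(8·1.67×10^-27) · [3²/(50.5 fm)² + 5²/(18.0 fm)² + 1²/(64.0 fm)²].
Evaluating gives E = 2.66×10^-12 J.

E = 2.66×10^-12 J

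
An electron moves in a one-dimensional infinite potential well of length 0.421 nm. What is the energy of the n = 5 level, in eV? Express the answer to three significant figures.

For an infinite well E_n = n²h²/(8m_eL²), so E_1 = h²/(8m_eL²) = (6.626×10^-34)²/(8·9.109×10^-31·(4.21×10^-10 m)²) = 3.399×10^-19 J.
Then E_5 = 5²·E_1 = 25·3.399×10^-19 J = 8.497×10^-18 J.
Converting, E_5 = 8.497×10^-18 J / (1.602×10^-19 J/eV) = 53.0 eV.

E_5 = 53.0 eV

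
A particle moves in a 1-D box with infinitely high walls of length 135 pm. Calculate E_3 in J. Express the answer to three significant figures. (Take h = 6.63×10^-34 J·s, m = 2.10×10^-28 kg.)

For an infinite well E_n = n²h²/(8mL²), so E_1 = h²/(8mL²) = (6.63×10^-34)²/(8·2.10×10^-28·(1.35×10^-10 m)²) = 1.436×10^-20 J.
Then E_3 = 3²·E_1 = 9·1.436×10^-20 J = 1.29×10^-19 J.

E_3 = 1.29×10^-19 J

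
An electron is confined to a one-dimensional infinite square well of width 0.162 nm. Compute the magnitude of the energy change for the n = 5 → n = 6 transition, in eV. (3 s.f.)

|ΔE| = 158 eV

E_1 = h²/(8m_eL²) = 2.296×10^-18 J.
|ΔE| = |5² − 6²|·E_1 = 11·2.296×10^-18 J = 2.526×10^-17 J = 158 eV.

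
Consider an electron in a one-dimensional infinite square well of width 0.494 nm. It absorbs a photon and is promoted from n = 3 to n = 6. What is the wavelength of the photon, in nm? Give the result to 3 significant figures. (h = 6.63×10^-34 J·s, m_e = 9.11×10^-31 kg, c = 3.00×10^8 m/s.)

E_1 = h²/(8m_eL²) = 2.472×10^-19 J, so ΔE = (6² − 3²)E_1 = 6.674×10^-18 J.
λ = hc/ΔE = (6.63×10^-34·3.00×10^8)/6.674×10^-18 = 2.98×10^-8 m = 29.8 nm.

λ = 29.8 nm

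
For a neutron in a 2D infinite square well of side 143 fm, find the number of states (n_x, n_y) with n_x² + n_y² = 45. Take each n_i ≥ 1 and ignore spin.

The level has n_x² + n_y² = 45. The ordered positive-integer solutions are (3, 6), (6, 3).
That gives 2 states.

degeneracy = 2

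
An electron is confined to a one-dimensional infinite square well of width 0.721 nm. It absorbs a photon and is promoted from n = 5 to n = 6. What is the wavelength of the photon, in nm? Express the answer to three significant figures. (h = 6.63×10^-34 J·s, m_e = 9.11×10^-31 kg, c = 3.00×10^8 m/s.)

E_1 = h²/(8m_eL²) = 1.160×10^-19 J, so ΔE = (6² − 5²)E_1 = 1.276×10^-18 J.
λ = hc/ΔE = (6.63×10^-34·3.00×10^8)/1.276×10^-18 = 1.56×10^-7 m = 156 nm.

λ = 156 nm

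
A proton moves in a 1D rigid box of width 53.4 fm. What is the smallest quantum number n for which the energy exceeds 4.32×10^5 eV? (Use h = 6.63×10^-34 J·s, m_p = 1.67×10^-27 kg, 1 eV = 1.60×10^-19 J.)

n = 3

E_1 = h²/(8m_pL²) = 1.154×10^-14 J = 7.213×10^4 eV.
Need n² > 4.32×10^5/7.213×10^4 = 5.989, i.e. n > 2.447.
The smallest integer satisfying this is n = 3.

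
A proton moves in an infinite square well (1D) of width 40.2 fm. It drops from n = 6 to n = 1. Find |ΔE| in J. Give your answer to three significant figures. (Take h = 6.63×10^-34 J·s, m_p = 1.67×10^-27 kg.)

E_1 = h²/(8m_pL²) = 2.036×10^-14 J.
|ΔE| = |6² − 1²|·E_1 = 35·2.036×10^-14 J = 7.13×10^-13 J.

|ΔE| = 7.13×10^-13 J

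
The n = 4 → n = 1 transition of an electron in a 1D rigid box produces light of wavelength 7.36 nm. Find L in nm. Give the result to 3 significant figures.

The photon carries ΔE = hc/λ = 6.626×10^-34·2.998×10^8/7.36×10^-9 m = 2.699×10^-17 J.
Since ΔE = (4² − 1²)E_1, E_1 = 1.799×10^-18 J, and L = h/√(8m_eE_1) = 1.83×10^-10 m = 0.183 nm.

L = 0.183 nm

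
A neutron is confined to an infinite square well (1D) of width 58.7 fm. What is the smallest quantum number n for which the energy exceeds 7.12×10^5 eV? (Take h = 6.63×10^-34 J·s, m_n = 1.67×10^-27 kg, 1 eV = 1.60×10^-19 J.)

E_1 = h²/(8m_nL²) = 9.549×10^-15 J = 5.968×10^4 eV.
Need n² > 7.12×10^5/5.968×10^4 = 11.93, i.e. n > 3.454.
The smallest integer satisfying this is n = 4.

n = 4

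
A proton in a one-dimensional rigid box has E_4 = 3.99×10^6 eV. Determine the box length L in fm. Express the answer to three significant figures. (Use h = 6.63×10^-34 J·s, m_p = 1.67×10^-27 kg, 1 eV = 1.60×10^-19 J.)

From E_n = n²h²/(8m_pL²), L = n·h/√(8m_pE_n).
E_4 = 3.99×10^6 eV = 6.384×10^-13 J, so L = 4·6.63×10^-34/√(8·1.67×10^-27·6.384×10^-13) = 2.87×10^-14 m = 28.7 fm.

L = 28.7 fm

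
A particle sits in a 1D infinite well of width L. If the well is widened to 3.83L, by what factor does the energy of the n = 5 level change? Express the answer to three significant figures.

E_n ∝ 1/L², so the energy scales by 1/3.83² = 0.0682.

0.0682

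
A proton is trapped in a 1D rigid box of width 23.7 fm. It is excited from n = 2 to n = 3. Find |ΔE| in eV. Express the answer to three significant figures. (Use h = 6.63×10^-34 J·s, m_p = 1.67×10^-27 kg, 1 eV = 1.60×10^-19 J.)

E_1 = h²/(8m_pL²) = 5.858×10^-14 J.
|ΔE| = |2² − 3²|·E_1 = 5·5.858×10^-14 J = 2.929×10^-13 J = 1.83×10^6 eV.

|ΔE| = 1.83×10^6 eV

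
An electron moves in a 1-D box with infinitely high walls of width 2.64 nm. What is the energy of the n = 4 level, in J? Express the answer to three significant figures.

For an infinite well E_n = n²h²/(8m_eL²), so E_1 = h²/(8m_eL²) = (6.626×10^-34)²/(8·9.109×10^-31·(2.64×10^-9 m)²) = 8.644×10^-21 J.
Then E_4 = 4²·E_1 = 16·8.644×10^-21 J = 1.38×10^-19 J.

E_4 = 1.38×10^-19 J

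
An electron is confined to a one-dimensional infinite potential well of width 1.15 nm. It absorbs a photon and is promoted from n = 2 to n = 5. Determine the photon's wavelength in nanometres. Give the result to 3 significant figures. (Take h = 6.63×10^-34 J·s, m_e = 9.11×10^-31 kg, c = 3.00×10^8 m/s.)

λ = 208 nm

E_1 = h²/(8m_eL²) = 4.561×10^-20 J, so ΔE = (5² − 2²)E_1 = 9.578×10^-19 J.
λ = hc/ΔE = (6.63×10^-34·3.00×10^8)/9.578×10^-19 = 2.08×10^-7 m = 208 nm.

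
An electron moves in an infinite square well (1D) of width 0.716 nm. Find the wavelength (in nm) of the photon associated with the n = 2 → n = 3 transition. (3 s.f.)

E_1 = h²/(8m_eL²) = 1.175×10^-19 J, so ΔE = (3² − 2²)E_1 = 5.875×10^-19 J.
λ = hc/ΔE = (6.626×10^-34·2.998×10^8)/5.875×10^-19 = 3.38×10^-7 m = 338 nm.

λ = 338 nm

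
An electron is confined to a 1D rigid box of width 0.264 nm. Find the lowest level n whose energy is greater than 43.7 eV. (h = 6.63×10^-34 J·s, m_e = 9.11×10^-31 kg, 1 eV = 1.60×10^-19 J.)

E_1 = h²/(8m_eL²) = 8.654×10^-19 J = 5.409 eV.
Need n² > 43.7/5.409 = 8.079, i.e. n > 2.842.
The smallest integer satisfying this is n = 3.

n = 3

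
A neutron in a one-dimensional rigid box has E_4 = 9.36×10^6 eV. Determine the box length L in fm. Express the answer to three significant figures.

From E_n = n²h²/(8m_nL²), L = n·h/√(8m_nE_n).
E_4 = 9.36×10^6 eV = 1.499×10^-12 J, so L = 4·6.626×10^-34/√(8·1.675×10^-27·1.499×10^-12) = 1.87×10^-14 m = 18.7 fm.

L = 18.7 fm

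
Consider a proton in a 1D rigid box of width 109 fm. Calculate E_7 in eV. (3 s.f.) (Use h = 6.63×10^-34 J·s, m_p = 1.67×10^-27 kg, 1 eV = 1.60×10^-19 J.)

E_7 = 8.48×10^5 eV

For an infinite well E_n = n²h²/(8m_pL²), so E_1 = h²/(8m_pL²) = (6.63×10^-34)²/(8·1.67×10^-27·(1.09×10^-13 m)²) = 2.769×10^-15 J.
Then E_7 = 7²·E_1 = 49·2.769×10^-15 J = 1.357×10^-13 J.
Converting, E_7 = 1.357×10^-13 J / (1.60×10^-19 J/eV) = 8.48×10^5 eV.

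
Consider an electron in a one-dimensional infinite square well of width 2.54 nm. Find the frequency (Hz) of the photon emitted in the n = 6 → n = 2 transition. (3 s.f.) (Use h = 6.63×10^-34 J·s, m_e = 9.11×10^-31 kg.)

E_1 = h²/(8m_eL²) = 9.349×10^-21 J and ΔE = (6² − 2²)E_1 = 2.992×10^-19 J.
f = ΔE/h = 2.992×10^-19/6.63×10^-34 = 4.51×10^14 Hz.

f = 4.51×10^14 Hz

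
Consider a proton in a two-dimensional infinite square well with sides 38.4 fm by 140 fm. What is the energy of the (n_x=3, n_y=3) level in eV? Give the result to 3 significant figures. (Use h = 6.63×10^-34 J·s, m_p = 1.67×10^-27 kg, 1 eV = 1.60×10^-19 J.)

E = 1.35×10^6 eV

For a 2D rectangular well E = (h²/8m_p)·Σ n_i²/L_i² = (6.63×10^-34)²/(8·1.67×10^-27) · [3²/(38.4 fm)² + 3²/(140 fm)²].
Evaluating gives E = 2.159×10^-13 J = 1.35×10^6 eV.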